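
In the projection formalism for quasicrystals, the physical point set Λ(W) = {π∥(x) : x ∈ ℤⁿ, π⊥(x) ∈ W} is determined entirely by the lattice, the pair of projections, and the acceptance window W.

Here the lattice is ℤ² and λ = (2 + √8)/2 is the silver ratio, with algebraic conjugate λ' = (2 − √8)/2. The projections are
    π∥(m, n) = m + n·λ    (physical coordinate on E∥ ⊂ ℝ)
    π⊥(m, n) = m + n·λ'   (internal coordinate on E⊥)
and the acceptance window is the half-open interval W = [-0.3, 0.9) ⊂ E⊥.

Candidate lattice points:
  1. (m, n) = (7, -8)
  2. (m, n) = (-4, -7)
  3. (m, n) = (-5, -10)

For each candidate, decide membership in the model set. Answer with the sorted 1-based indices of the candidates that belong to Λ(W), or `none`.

none

λ' = (2−√8)/2 ≈ -0.414214.
[1] lift (7,-8): star map gives 10.313708; window check -0.3 ≤ 10.313708 < 0.9 is false → out
[2] lift (-4,-7): star map gives -1.100505; window check -0.3 ≤ -1.100505 < 0.9 is false → out
[3] lift (-5,-10): star map gives -0.857864; window check -0.3 ≤ -0.857864 < 0.9 is false → out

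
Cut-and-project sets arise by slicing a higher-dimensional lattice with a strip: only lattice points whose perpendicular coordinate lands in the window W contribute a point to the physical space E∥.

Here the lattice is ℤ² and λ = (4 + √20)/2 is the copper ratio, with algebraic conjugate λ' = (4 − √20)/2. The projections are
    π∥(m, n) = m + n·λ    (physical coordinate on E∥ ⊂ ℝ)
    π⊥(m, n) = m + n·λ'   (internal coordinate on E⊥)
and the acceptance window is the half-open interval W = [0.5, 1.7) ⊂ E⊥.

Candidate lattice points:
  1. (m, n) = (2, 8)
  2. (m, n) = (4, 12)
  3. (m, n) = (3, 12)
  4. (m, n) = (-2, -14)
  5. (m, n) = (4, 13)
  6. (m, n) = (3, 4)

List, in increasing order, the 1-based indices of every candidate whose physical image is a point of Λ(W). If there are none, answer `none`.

2, 4, 5

Numerically λ ≈ 4.236068 and λ' = −1/λ ≈ -0.236068.
candidate 1: (m,n)=(2,8) → π∥ = 2+8·λ ≈ 35.888544, π⊥ = 2+8·λ' ≈ 0.111456 ∉ [0.5, 1.7) ⇒ out
candidate 2: (m,n)=(4,12) → π∥ = 4+12·λ ≈ 54.832816, π⊥ = 4+12·λ' ≈ 1.167184 ∈ [0.5, 1.7) ⇒ IN Λ
candidate 3: (m,n)=(3,12) → π∥ = 3+12·λ ≈ 53.832816, π⊥ = 3+12·λ' ≈ 0.167184 ∉ [0.5, 1.7) ⇒ out
candidate 4: (m,n)=(-2,-14) → π∥ = -2-14·λ ≈ -61.304952, π⊥ = -2-14·λ' ≈ 1.304952 ∈ [0.5, 1.7) ⇒ IN Λ
candidate 5: (m,n)=(4,13) → π∥ = 4+13·λ ≈ 59.068884, π⊥ = 4+13·λ' ≈ 0.931116 ∈ [0.5, 1.7) ⇒ IN Λ
candidate 6: (m,n)=(3,4) → π∥ = 3+4·λ ≈ 19.944272, π⊥ = 3+4·λ' ≈ 2.055728 ∉ [0.5, 1.7) ⇒ out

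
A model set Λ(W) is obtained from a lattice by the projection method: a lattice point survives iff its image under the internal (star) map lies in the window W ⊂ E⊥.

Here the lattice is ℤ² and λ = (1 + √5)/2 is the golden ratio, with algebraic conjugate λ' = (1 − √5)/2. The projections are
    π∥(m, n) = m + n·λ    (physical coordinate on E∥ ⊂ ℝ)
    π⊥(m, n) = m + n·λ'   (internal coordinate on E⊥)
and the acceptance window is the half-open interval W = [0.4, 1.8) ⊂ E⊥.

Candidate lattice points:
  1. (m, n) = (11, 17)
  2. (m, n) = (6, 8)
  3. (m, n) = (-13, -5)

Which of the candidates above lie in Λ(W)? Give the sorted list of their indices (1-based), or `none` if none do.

1, 2

λ' = (1−√5)/2 ≈ -0.618034.
[1] lift (11,17): star map gives 0.493422; window check 0.4 ≤ 0.493422 < 1.8 is true → IN Λ
[2] lift (6,8): star map gives 1.055728; window check 0.4 ≤ 1.055728 < 1.8 is true → IN Λ
[3] lift (-13,-5): star map gives -9.909830; window check 0.4 ≤ -9.909830 < 1.8 is false → out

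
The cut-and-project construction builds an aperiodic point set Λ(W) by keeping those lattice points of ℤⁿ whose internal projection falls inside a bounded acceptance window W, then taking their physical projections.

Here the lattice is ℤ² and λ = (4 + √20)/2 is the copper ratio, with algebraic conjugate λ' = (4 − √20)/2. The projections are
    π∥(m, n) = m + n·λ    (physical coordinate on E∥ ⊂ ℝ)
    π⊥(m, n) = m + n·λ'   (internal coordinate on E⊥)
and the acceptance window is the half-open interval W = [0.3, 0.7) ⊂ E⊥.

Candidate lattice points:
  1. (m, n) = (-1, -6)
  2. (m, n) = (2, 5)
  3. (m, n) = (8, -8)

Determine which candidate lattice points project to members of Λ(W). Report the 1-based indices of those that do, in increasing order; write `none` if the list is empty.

1

Compute λ' = (4−√20)/2 = -0.2361, so π⊥(m,n) = m -0.2361·n.
candidate 1: (m,n)=(-1,-6) → π∥ = -1-6·λ ≈ -26.4164, π⊥ = -1-6·λ' ≈ 0.4164 ∈ [0.3, 0.7) ⇒ IN Λ
candidate 2: (m,n)=(2,5) → π∥ = 2+5·λ ≈ 23.1803, π⊥ = 2+5·λ' ≈ 0.8197 ∉ [0.3, 0.7) ⇒ out
candidate 3: (m,n)=(8,-8) → π∥ = 8-8·λ ≈ -25.8885, π⊥ = 8-8·λ' ≈ 9.8885 ∉ [0.3, 0.7) ⇒ out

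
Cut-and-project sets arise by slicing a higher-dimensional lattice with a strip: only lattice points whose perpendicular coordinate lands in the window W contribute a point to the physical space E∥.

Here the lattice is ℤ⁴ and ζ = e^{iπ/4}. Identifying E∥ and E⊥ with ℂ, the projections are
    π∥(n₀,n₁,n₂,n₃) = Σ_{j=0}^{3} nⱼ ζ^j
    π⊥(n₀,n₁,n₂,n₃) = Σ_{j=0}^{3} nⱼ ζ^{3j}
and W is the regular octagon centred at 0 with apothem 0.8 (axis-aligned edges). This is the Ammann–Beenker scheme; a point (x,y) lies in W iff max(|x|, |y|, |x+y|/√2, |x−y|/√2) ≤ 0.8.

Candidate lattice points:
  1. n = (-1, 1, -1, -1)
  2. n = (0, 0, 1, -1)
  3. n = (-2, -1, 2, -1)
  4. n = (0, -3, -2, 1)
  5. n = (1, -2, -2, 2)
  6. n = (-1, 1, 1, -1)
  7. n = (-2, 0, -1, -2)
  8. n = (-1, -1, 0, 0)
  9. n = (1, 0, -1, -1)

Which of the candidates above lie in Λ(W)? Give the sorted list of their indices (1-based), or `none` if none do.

Internal map: ζ^{3j} for j=0..3 gives (1,0), (−√2/2,√2/2), (0,−1), (√2/2,√2/2).
#1 (-1, 1, -1, -1): internal (-2.4142, 1.0000); octagon support 2.4142 vs apothem 0.8 → ∉ W
#2 (0, 0, 1, -1): internal (-0.7071, -1.7071); octagon support 1.7071 vs apothem 0.8 → ∉ W
#3 (-2, -1, 2, -1): internal (-2.0000, -3.4142); octagon support 3.8284 vs apothem 0.8 → ∉ W
#4 (0, -3, -2, 1): internal (2.8284, 0.5858); octagon support 2.8284 vs apothem 0.8 → ∉ W
#5 (1, -2, -2, 2): internal (3.8284, 2.0000); octagon support 4.1213 vs apothem 0.8 → ∉ W
#6 (-1, 1, 1, -1): internal (-2.4142, -1.0000); octagon support 2.4142 vs apothem 0.8 → ∉ W
#7 (-2, 0, -1, -2): internal (-3.4142, -0.4142); octagon support 3.4142 vs apothem 0.8 → ∉ W
#8 (-1, -1, 0, 0): internal (-0.2929, -0.7071); octagon support 0.7071 vs apothem 0.8 → ∈ W
#9 (1, 0, -1, -1): internal (0.2929, 0.2929); octagon support 0.4142 vs apothem 0.8 → ∈ W

8, 9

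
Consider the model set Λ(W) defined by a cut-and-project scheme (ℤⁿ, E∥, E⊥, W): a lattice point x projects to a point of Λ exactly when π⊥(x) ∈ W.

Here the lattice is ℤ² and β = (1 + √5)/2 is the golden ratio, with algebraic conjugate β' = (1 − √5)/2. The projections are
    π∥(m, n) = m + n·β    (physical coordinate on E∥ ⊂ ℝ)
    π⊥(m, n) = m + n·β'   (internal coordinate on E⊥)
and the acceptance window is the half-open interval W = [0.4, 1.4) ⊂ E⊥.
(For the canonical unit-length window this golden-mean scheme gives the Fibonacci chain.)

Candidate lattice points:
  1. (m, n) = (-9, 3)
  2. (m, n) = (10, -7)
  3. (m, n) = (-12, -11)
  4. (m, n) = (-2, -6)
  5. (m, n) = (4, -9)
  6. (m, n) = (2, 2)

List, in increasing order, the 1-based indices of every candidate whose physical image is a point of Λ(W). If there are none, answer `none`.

6

Compute β' = (1−√5)/2 = -0.618034, so π⊥(m,n) = m -0.618034·n.
#1 (-9,3): internal coord -9 + (3)·β' = -10.854102; -10.854102 ∉ [0.4, 1.4) → out
#2 (10,-7): internal coord 10 + (-7)·β' = +14.326238; +14.326238 ∉ [0.4, 1.4) → out
#3 (-12,-11): internal coord -12 + (-11)·β' = -5.201626; -5.201626 ∉ [0.4, 1.4) → out
#4 (-2,-6): internal coord -2 + (-6)·β' = +1.708204; +1.708204 ∉ [0.4, 1.4) → out
#5 (4,-9): internal coord 4 + (-9)·β' = +9.562306; +9.562306 ∉ [0.4, 1.4) → out
#6 (2,2): internal coord 2 + (2)·β' = +0.763932; +0.763932 ∈ [0.4, 1.4) → IN Λ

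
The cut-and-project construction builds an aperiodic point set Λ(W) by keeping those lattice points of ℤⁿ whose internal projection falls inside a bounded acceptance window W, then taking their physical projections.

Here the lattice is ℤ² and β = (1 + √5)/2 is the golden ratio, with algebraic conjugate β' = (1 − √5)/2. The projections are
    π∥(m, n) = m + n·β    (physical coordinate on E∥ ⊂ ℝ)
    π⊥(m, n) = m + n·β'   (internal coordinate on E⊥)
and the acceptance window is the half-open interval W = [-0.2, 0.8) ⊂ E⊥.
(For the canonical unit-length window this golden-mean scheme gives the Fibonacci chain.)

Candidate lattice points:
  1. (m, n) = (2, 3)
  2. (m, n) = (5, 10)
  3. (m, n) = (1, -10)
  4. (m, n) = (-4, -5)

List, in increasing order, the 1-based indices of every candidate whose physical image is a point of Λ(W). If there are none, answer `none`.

Compute β' = (1−√5)/2 = -0.61803, so π⊥(m,n) = m -0.61803·n.
#1 (2,3): internal coord 2 + (3)·β' = +0.14590; +0.14590 ∈ [-0.2, 0.8) → IN Λ
#2 (5,10): internal coord 5 + (10)·β' = -1.18034; -1.18034 ∉ [-0.2, 0.8) → out
#3 (1,-10): internal coord 1 + (-10)·β' = +7.18034; +7.18034 ∉ [-0.2, 0.8) → out
#4 (-4,-5): internal coord -4 + (-5)·β' = -0.90983; -0.90983 ∉ [-0.2, 0.8) → out

1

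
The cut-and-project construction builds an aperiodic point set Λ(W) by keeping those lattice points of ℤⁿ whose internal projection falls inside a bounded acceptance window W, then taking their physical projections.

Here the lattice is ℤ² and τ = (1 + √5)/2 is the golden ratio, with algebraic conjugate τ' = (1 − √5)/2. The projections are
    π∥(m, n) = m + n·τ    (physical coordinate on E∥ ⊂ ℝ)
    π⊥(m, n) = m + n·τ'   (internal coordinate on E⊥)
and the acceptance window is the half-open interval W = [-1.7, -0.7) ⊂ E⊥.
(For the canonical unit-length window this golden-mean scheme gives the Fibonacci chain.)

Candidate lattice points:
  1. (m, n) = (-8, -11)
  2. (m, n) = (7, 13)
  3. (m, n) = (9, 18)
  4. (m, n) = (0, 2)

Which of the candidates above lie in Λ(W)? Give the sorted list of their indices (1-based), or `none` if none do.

τ' = (1−√5)/2 ≈ -0.6180.
candidate 1: (m,n)=(-8,-11) → π∥ = -8-11·τ ≈ -25.7984, π⊥ = -8-11·τ' ≈ -1.2016 ∈ [-1.7, -0.7) ⇒ IN Λ
candidate 2: (m,n)=(7,13) → π∥ = 7+13·τ ≈ 28.0344, π⊥ = 7+13·τ' ≈ -1.0344 ∈ [-1.7, -0.7) ⇒ IN Λ
candidate 3: (m,n)=(9,18) → π∥ = 9+18·τ ≈ 38.1246, π⊥ = 9+18·τ' ≈ -2.1246 ∉ [-1.7, -0.7) ⇒ out
candidate 4: (m,n)=(0,2) → π∥ = 0+2·τ ≈ 3.2361, π⊥ = 0+2·τ' ≈ -1.2361 ∈ [-1.7, -0.7) ⇒ IN Λ

1, 2, 4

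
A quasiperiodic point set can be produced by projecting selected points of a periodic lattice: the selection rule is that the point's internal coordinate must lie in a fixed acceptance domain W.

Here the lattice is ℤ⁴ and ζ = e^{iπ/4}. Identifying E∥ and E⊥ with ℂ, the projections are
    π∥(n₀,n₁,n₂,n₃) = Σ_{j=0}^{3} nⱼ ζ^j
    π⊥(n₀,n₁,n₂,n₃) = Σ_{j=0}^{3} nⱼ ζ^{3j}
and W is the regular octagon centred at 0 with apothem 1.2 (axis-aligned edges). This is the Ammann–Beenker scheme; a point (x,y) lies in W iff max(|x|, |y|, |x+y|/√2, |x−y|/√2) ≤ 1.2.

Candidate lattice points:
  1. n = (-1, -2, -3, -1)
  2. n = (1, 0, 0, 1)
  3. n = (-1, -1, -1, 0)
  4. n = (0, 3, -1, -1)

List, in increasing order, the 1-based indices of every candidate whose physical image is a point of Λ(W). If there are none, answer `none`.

With ζ = e^{iπ/4} the internal vectors are ζ^0,ζ^3,ζ^6,ζ^9.
candidate 1: n = (-1, -2, -3, -1) → π⊥ ≈ (-0.292893, +0.878680); max(|x|,|y|,|x±y|/√2) = 0.878680 ≤ 1.2 ⇒ ∈ W
candidate 2: n = (1, 0, 0, 1) → π⊥ ≈ (+1.707107, +0.707107); max(|x|,|y|,|x±y|/√2) = 1.707107 > 1.2 ⇒ ∉ W
candidate 3: n = (-1, -1, -1, 0) → π⊥ ≈ (-0.292893, +0.292893); max(|x|,|y|,|x±y|/√2) = 0.414214 ≤ 1.2 ⇒ ∈ W
candidate 4: n = (0, 3, -1, -1) → π⊥ ≈ (-2.828427, +2.414214); max(|x|,|y|,|x±y|/√2) = 3.707107 > 1.2 ⇒ ∉ W

1, 3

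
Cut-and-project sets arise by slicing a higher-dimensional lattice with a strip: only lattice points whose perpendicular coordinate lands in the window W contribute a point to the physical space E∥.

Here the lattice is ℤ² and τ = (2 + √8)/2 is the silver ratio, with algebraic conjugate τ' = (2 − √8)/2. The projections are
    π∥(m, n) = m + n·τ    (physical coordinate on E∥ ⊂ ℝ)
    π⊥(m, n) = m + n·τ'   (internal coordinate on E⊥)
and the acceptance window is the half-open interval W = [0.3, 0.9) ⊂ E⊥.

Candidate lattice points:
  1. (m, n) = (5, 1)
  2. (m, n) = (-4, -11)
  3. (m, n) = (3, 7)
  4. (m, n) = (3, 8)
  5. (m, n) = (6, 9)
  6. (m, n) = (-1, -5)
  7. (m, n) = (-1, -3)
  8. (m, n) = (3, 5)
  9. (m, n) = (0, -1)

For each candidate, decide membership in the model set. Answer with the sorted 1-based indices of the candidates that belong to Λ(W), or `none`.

2, 9

τ' = (2−√8)/2 ≈ -0.41421.
#1 (5,1): internal coord 5 + (1)·τ' = +4.58579; +4.58579 ∉ [0.3, 0.9) → out
#2 (-4,-11): internal coord -4 + (-11)·τ' = +0.55635; +0.55635 ∈ [0.3, 0.9) → IN Λ
#3 (3,7): internal coord 3 + (7)·τ' = +0.10051; +0.10051 ∉ [0.3, 0.9) → out
#4 (3,8): internal coord 3 + (8)·τ' = -0.31371; -0.31371 ∉ [0.3, 0.9) → out
#5 (6,9): internal coord 6 + (9)·τ' = +2.27208; +2.27208 ∉ [0.3, 0.9) → out
#6 (-1,-5): internal coord -1 + (-5)·τ' = +1.07107; +1.07107 ∉ [0.3, 0.9) → out
#7 (-1,-3): internal coord -1 + (-3)·τ' = +0.24264; +0.24264 ∉ [0.3, 0.9) → out
#8 (3,5): internal coord 3 + (5)·τ' = +0.92893; +0.92893 ∉ [0.3, 0.9) → out
#9 (0,-1): internal coord 0 + (-1)·τ' = +0.41421; +0.41421 ∈ [0.3, 0.9) → IN Λ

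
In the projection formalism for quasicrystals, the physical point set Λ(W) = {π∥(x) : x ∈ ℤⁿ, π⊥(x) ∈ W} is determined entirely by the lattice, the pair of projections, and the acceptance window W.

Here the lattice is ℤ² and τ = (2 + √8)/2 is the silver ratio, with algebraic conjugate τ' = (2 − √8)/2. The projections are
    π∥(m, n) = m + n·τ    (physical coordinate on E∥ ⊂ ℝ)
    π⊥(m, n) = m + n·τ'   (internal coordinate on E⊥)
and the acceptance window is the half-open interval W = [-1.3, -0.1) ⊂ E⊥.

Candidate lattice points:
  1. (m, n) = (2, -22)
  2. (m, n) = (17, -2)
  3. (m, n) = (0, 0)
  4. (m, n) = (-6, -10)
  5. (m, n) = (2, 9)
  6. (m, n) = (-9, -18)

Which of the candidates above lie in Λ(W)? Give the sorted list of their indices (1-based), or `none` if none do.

Numerically τ ≈ 2.4142 and τ' = −1/τ ≈ -0.4142.
[1] lift (2,-22): star map gives 11.1127; window check -1.3 ≤ 11.1127 < -0.1 is false → out
[2] lift (17,-2): star map gives 17.8284; window check -1.3 ≤ 17.8284 < -0.1 is false → out
[3] lift (0,0): star map gives 0.0000; window check -1.3 ≤ 0.0000 < -0.1 is false → out
[4] lift (-6,-10): star map gives -1.8579; window check -1.3 ≤ -1.8579 < -0.1 is false → out
[5] lift (2,9): star map gives -1.7279; window check -1.3 ≤ -1.7279 < -0.1 is false → out
[6] lift (-9,-18): star map gives -1.5442; window check -1.3 ≤ -1.5442 < -0.1 is false → out

none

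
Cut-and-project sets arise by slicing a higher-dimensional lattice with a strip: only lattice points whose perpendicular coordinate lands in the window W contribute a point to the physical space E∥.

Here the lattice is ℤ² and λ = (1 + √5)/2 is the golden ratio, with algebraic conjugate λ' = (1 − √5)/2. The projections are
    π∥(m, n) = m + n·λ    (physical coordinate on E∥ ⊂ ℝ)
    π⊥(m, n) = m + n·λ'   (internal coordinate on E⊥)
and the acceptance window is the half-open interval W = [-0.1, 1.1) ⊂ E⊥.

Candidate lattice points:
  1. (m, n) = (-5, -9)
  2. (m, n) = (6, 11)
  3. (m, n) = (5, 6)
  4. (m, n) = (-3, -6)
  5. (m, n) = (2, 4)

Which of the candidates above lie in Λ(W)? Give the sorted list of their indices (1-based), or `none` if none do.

Compute λ' = (1−√5)/2 = -0.618034, so π⊥(m,n) = m -0.618034·n.
candidate 1: (m,n)=(-5,-9) → π∥ = -5-9·λ ≈ -19.562306, π⊥ = -5-9·λ' ≈ 0.562306 ∈ [-0.1, 1.1) ⇒ IN Λ
candidate 2: (m,n)=(6,11) → π∥ = 6+11·λ ≈ 23.798374, π⊥ = 6+11·λ' ≈ -0.798374 ∉ [-0.1, 1.1) ⇒ out
candidate 3: (m,n)=(5,6) → π∥ = 5+6·λ ≈ 14.708204, π⊥ = 5+6·λ' ≈ 1.291796 ∉ [-0.1, 1.1) ⇒ out
candidate 4: (m,n)=(-3,-6) → π∥ = -3-6·λ ≈ -12.708204, π⊥ = -3-6·λ' ≈ 0.708204 ∈ [-0.1, 1.1) ⇒ IN Λ
candidate 5: (m,n)=(2,4) → π∥ = 2+4·λ ≈ 8.472136, π⊥ = 2+4·λ' ≈ -0.472136 ∉ [-0.1, 1.1) ⇒ out

1, 4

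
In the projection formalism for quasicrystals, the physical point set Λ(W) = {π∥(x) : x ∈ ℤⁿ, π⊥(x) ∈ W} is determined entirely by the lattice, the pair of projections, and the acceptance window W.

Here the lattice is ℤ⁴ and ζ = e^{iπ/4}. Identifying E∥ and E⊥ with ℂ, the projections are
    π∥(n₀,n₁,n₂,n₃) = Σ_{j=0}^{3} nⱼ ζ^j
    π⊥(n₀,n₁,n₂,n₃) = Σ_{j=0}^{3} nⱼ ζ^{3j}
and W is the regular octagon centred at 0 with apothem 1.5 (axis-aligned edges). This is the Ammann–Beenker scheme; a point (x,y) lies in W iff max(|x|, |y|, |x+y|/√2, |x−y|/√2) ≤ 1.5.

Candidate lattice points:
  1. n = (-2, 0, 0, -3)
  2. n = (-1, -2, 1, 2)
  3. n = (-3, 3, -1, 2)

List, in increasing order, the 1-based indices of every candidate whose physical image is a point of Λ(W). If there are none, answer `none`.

Internal map: ζ^{3j} for j=0..3 gives (1,0), (−√2/2,√2/2), (0,−1), (√2/2,√2/2).
candidate 1: n = (-2, 0, 0, -3) → π⊥ ≈ (-4.12132, -2.12132); max(|x|,|y|,|x±y|/√2) = 4.41421 > 1.5 ⇒ ∉ W
candidate 2: n = (-1, -2, 1, 2) → π⊥ ≈ (+1.82843, -1.00000); max(|x|,|y|,|x±y|/√2) = 2.00000 > 1.5 ⇒ ∉ W
candidate 3: n = (-3, 3, -1, 2) → π⊥ ≈ (-3.70711, +4.53553); max(|x|,|y|,|x±y|/√2) = 5.82843 > 1.5 ⇒ ∉ W

none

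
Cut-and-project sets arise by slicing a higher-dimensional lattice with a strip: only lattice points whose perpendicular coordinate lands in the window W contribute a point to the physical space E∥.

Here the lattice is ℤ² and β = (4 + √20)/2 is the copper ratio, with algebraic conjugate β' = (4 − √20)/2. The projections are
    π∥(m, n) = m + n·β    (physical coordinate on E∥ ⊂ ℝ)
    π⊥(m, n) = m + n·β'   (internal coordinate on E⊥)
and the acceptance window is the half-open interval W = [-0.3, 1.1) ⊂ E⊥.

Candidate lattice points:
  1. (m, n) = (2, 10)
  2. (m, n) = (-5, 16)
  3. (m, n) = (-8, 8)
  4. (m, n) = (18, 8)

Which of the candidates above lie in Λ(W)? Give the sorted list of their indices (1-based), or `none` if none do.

none

Numerically β ≈ 4.2361 and β' = −1/β ≈ -0.2361.
[1] lift (2,10): star map gives -0.3607; window check -0.3 ≤ -0.3607 < 1.1 is false → out
[2] lift (-5,16): star map gives -8.7771; window check -0.3 ≤ -8.7771 < 1.1 is false → out
[3] lift (-8,8): star map gives -9.8885; window check -0.3 ≤ -9.8885 < 1.1 is false → out
[4] lift (18,8): star map gives 16.1115; window check -0.3 ≤ 16.1115 < 1.1 is false → out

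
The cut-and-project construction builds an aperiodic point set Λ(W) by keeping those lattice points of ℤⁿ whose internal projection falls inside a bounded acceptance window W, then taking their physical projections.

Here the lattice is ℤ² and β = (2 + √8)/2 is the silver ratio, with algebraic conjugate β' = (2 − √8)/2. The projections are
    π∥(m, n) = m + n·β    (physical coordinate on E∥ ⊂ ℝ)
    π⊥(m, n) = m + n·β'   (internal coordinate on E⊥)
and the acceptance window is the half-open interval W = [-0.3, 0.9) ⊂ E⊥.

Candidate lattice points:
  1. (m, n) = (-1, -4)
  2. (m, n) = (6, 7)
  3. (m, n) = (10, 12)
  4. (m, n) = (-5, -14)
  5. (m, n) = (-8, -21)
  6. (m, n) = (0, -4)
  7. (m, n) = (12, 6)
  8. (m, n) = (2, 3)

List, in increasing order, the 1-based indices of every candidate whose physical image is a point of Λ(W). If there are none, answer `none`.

β' = (2−√8)/2 ≈ -0.4142.
candidate 1: (m,n)=(-1,-4) → π∥ = -1-4·β ≈ -10.6569, π⊥ = -1-4·β' ≈ 0.6569 ∈ [-0.3, 0.9) ⇒ IN Λ
candidate 2: (m,n)=(6,7) → π∥ = 6+7·β ≈ 22.8995, π⊥ = 6+7·β' ≈ 3.1005 ∉ [-0.3, 0.9) ⇒ out
candidate 3: (m,n)=(10,12) → π∥ = 10+12·β ≈ 38.9706, π⊥ = 10+12·β' ≈ 5.0294 ∉ [-0.3, 0.9) ⇒ out
candidate 4: (m,n)=(-5,-14) → π∥ = -5-14·β ≈ -38.7990, π⊥ = -5-14·β' ≈ 0.7990 ∈ [-0.3, 0.9) ⇒ IN Λ
candidate 5: (m,n)=(-8,-21) → π∥ = -8-21·β ≈ -58.6985, π⊥ = -8-21·β' ≈ 0.6985 ∈ [-0.3, 0.9) ⇒ IN Λ
candidate 6: (m,n)=(0,-4) → π∥ = 0-4·β ≈ -9.6569, π⊥ = 0-4·β' ≈ 1.6569 ∉ [-0.3, 0.9) ⇒ out
candidate 7: (m,n)=(12,6) → π∥ = 12+6·β ≈ 26.4853, π⊥ = 12+6·β' ≈ 9.5147 ∉ [-0.3, 0.9) ⇒ out
candidate 8: (m,n)=(2,3) → π∥ = 2+3·β ≈ 9.2426, π⊥ = 2+3·β' ≈ 0.7574 ∈ [-0.3, 0.9) ⇒ IN Λ

1, 4, 5, 8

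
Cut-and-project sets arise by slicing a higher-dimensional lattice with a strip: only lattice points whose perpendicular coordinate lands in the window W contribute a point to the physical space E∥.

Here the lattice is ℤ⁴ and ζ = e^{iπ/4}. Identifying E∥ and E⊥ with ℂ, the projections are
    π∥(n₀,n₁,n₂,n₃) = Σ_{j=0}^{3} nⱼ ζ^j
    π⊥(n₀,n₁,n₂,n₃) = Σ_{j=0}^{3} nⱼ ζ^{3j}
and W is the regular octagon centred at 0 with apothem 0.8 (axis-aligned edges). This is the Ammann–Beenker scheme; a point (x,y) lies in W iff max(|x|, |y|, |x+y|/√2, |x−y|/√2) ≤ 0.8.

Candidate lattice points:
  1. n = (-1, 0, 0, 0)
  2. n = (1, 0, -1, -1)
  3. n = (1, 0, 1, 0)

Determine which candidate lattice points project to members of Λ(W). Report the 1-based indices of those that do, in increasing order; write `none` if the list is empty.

2

Internal map: ζ^{3j} for j=0..3 gives (1,0), (−√2/2,√2/2), (0,−1), (√2/2,√2/2).
candidate 1: n = (-1, 0, 0, 0) → π⊥ ≈ (-1.000000, +0.000000); max(|x|,|y|,|x±y|/√2) = 1.000000 > 0.8 ⇒ ∉ W
candidate 2: n = (1, 0, -1, -1) → π⊥ ≈ (+0.292893, +0.292893); max(|x|,|y|,|x±y|/√2) = 0.414214 ≤ 0.8 ⇒ ∈ W
candidate 3: n = (1, 0, 1, 0) → π⊥ ≈ (+1.000000, -1.000000); max(|x|,|y|,|x±y|/√2) = 1.414214 > 0.8 ⇒ ∉ W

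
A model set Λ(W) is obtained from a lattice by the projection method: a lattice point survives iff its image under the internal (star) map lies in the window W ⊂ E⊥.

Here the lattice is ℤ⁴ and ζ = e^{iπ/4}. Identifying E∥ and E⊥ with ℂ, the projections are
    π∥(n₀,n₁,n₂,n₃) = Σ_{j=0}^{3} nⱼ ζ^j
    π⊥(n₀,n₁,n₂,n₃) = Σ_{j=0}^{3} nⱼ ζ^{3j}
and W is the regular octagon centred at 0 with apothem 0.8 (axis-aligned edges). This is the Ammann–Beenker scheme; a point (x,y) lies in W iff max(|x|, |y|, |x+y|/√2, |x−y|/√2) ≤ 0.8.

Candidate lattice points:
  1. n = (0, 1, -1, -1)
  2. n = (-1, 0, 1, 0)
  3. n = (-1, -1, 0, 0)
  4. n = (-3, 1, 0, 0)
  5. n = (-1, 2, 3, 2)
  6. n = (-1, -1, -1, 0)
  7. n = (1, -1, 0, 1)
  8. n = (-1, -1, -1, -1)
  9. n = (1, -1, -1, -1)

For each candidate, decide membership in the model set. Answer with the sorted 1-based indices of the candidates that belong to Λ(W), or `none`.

3, 6

π⊥(n) = n₀ + n₁ζ³ + n₂ζ⁶ + n₃ζ⁹ where ζ = e^{iπ/4}.
candidate 1: n = (0, 1, -1, -1) → π⊥ ≈ (-1.41421, +1.00000); max(|x|,|y|,|x±y|/√2) = 1.70711 > 0.8 ⇒ ∉ W
candidate 2: n = (-1, 0, 1, 0) → π⊥ ≈ (-1.00000, -1.00000); max(|x|,|y|,|x±y|/√2) = 1.41421 > 0.8 ⇒ ∉ W
candidate 3: n = (-1, -1, 0, 0) → π⊥ ≈ (-0.29289, -0.70711); max(|x|,|y|,|x±y|/√2) = 0.70711 ≤ 0.8 ⇒ ∈ W
candidate 4: n = (-3, 1, 0, 0) → π⊥ ≈ (-3.70711, +0.70711); max(|x|,|y|,|x±y|/√2) = 3.70711 > 0.8 ⇒ ∉ W
candidate 5: n = (-1, 2, 3, 2) → π⊥ ≈ (-1.00000, -0.17157); max(|x|,|y|,|x±y|/√2) = 1.00000 > 0.8 ⇒ ∉ W
candidate 6: n = (-1, -1, -1, 0) → π⊥ ≈ (-0.29289, +0.29289); max(|x|,|y|,|x±y|/√2) = 0.41421 ≤ 0.8 ⇒ ∈ W
candidate 7: n = (1, -1, 0, 1) → π⊥ ≈ (+2.41421, +0.00000); max(|x|,|y|,|x±y|/√2) = 2.41421 > 0.8 ⇒ ∉ W
candidate 8: n = (-1, -1, -1, -1) → π⊥ ≈ (-1.00000, -0.41421); max(|x|,|y|,|x±y|/√2) = 1.00000 > 0.8 ⇒ ∉ W
candidate 9: n = (1, -1, -1, -1) → π⊥ ≈ (+1.00000, -0.41421); max(|x|,|y|,|x±y|/√2) = 1.00000 > 0.8 ⇒ ∉ W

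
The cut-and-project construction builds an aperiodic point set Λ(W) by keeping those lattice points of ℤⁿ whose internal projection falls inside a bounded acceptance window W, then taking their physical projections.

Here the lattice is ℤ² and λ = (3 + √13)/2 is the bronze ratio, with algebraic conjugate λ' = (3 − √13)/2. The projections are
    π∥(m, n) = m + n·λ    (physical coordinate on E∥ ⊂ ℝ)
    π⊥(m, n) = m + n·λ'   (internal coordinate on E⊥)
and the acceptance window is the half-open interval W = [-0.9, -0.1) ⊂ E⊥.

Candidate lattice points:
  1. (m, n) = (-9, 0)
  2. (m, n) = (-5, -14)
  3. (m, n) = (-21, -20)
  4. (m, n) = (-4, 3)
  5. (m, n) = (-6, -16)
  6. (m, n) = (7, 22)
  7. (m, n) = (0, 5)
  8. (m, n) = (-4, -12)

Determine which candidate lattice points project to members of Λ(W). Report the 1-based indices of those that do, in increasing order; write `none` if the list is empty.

2, 8

Numerically λ ≈ 3.3028 and λ' = −1/λ ≈ -0.3028.
#1 (-9,0): internal coord -9 + (0)·λ' = -9.0000; -9.0000 ∉ [-0.9, -0.1) → out
#2 (-5,-14): internal coord -5 + (-14)·λ' = -0.7611; -0.7611 ∈ [-0.9, -0.1) → IN Λ
#3 (-21,-20): internal coord -21 + (-20)·λ' = -14.9445; -14.9445 ∉ [-0.9, -0.1) → out
#4 (-4,3): internal coord -4 + (3)·λ' = -4.9083; -4.9083 ∉ [-0.9, -0.1) → out
#5 (-6,-16): internal coord -6 + (-16)·λ' = -1.1556; -1.1556 ∉ [-0.9, -0.1) → out
#6 (7,22): internal coord 7 + (22)·λ' = +0.3389; +0.3389 ∉ [-0.9, -0.1) → out
#7 (0,5): internal coord 0 + (5)·λ' = -1.5139; -1.5139 ∉ [-0.9, -0.1) → out
#8 (-4,-12): internal coord -4 + (-12)·λ' = -0.3667; -0.3667 ∈ [-0.9, -0.1) → IN Λ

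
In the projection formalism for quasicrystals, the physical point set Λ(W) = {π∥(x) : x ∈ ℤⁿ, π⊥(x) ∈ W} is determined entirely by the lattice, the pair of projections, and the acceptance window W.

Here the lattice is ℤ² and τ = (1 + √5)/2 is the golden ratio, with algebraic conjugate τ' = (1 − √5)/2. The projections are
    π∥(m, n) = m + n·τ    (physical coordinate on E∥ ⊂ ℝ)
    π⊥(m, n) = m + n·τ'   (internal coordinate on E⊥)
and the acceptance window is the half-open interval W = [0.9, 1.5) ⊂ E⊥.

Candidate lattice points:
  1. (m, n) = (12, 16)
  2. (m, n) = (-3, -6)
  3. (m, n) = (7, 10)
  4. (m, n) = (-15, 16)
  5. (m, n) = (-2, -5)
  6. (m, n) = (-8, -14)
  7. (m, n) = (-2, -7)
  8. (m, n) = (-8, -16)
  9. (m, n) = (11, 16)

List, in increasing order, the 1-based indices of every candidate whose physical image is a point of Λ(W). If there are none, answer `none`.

Compute τ' = (1−√5)/2 = -0.61803, so π⊥(m,n) = m -0.61803·n.
candidate 1: (m,n)=(12,16) → π∥ = 12+16·τ ≈ 37.88854, π⊥ = 12+16·τ' ≈ 2.11146 ∉ [0.9, 1.5) ⇒ out
candidate 2: (m,n)=(-3,-6) → π∥ = -3-6·τ ≈ -12.70820, π⊥ = -3-6·τ' ≈ 0.70820 ∉ [0.9, 1.5) ⇒ out
candidate 3: (m,n)=(7,10) → π∥ = 7+10·τ ≈ 23.18034, π⊥ = 7+10·τ' ≈ 0.81966 ∉ [0.9, 1.5) ⇒ out
candidate 4: (m,n)=(-15,16) → π∥ = -15+16·τ ≈ 10.88854, π⊥ = -15+16·τ' ≈ -24.88854 ∉ [0.9, 1.5) ⇒ out
candidate 5: (m,n)=(-2,-5) → π∥ = -2-5·τ ≈ -10.09017, π⊥ = -2-5·τ' ≈ 1.09017 ∈ [0.9, 1.5) ⇒ IN Λ
candidate 6: (m,n)=(-8,-14) → π∥ = -8-14·τ ≈ -30.65248, π⊥ = -8-14·τ' ≈ 0.65248 ∉ [0.9, 1.5) ⇒ out
candidate 7: (m,n)=(-2,-7) → π∥ = -2-7·τ ≈ -13.32624, π⊥ = -2-7·τ' ≈ 2.32624 ∉ [0.9, 1.5) ⇒ out
candidate 8: (m,n)=(-8,-16) → π∥ = -8-16·τ ≈ -33.88854, π⊥ = -8-16·τ' ≈ 1.88854 ∉ [0.9, 1.5) ⇒ out
candidate 9: (m,n)=(11,16) → π∥ = 11+16·τ ≈ 36.88854, π⊥ = 11+16·τ' ≈ 1.11146 ∈ [0.9, 1.5) ⇒ IN Λ

5, 9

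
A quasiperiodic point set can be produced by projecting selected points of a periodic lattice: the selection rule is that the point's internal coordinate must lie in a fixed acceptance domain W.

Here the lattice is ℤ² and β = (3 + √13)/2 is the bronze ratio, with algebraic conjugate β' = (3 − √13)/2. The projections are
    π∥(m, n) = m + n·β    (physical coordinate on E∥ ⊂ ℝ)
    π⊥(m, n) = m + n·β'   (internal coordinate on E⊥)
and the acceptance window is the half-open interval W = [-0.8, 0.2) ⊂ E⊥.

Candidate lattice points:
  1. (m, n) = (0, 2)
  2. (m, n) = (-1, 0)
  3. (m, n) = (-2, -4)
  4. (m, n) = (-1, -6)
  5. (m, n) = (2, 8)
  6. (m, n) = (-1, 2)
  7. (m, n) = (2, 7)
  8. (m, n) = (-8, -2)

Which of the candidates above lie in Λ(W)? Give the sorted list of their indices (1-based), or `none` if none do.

1, 3, 5, 7

β' = (3−√13)/2 ≈ -0.30278.
[1] lift (0,2): star map gives -0.60555; window check -0.8 ≤ -0.60555 < 0.2 is true → IN Λ
[2] lift (-1,0): star map gives -1.00000; window check -0.8 ≤ -1.00000 < 0.2 is false → out
[3] lift (-2,-4): star map gives -0.78890; window check -0.8 ≤ -0.78890 < 0.2 is true → IN Λ
[4] lift (-1,-6): star map gives 0.81665; window check -0.8 ≤ 0.81665 < 0.2 is false → out
[5] lift (2,8): star map gives -0.42221; window check -0.8 ≤ -0.42221 < 0.2 is true → IN Λ
[6] lift (-1,2): star map gives -1.60555; window check -0.8 ≤ -1.60555 < 0.2 is false → out
[7] lift (2,7): star map gives -0.11943; window check -0.8 ≤ -0.11943 < 0.2 is true → IN Λ
[8] lift (-8,-2): star map gives -7.39445; window check -0.8 ≤ -7.39445 < 0.2 is false → out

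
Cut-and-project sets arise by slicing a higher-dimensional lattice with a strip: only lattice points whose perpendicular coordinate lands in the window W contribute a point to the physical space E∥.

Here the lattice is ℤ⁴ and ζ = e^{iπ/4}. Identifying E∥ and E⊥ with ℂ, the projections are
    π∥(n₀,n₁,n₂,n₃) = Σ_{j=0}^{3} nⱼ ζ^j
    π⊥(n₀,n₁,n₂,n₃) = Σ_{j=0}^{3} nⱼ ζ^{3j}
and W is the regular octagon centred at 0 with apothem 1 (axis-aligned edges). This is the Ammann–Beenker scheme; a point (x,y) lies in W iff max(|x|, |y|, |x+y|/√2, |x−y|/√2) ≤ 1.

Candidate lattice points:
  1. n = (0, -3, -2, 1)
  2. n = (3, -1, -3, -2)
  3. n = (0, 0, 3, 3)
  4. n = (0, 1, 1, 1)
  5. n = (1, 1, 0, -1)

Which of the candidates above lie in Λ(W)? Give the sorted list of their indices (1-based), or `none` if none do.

4, 5

π⊥(n) = n₀ + n₁ζ³ + n₂ζ⁶ + n₃ζ⁹ where ζ = e^{iπ/4}.
candidate 1: n = (0, -3, -2, 1) → π⊥ ≈ (+2.828427, +0.585786); max(|x|,|y|,|x±y|/√2) = 2.828427 > 1 ⇒ ∉ W
candidate 2: n = (3, -1, -3, -2) → π⊥ ≈ (+2.292893, +0.878680); max(|x|,|y|,|x±y|/√2) = 2.292893 > 1 ⇒ ∉ W
candidate 3: n = (0, 0, 3, 3) → π⊥ ≈ (+2.121320, -0.878680); max(|x|,|y|,|x±y|/√2) = 2.121320 > 1 ⇒ ∉ W
candidate 4: n = (0, 1, 1, 1) → π⊥ ≈ (+0.000000, +0.414214); max(|x|,|y|,|x±y|/√2) = 0.414214 ≤ 1 ⇒ ∈ W
candidate 5: n = (1, 1, 0, -1) → π⊥ ≈ (-0.414214, +0.000000); max(|x|,|y|,|x±y|/√2) = 0.414214 ≤ 1 ⇒ ∈ W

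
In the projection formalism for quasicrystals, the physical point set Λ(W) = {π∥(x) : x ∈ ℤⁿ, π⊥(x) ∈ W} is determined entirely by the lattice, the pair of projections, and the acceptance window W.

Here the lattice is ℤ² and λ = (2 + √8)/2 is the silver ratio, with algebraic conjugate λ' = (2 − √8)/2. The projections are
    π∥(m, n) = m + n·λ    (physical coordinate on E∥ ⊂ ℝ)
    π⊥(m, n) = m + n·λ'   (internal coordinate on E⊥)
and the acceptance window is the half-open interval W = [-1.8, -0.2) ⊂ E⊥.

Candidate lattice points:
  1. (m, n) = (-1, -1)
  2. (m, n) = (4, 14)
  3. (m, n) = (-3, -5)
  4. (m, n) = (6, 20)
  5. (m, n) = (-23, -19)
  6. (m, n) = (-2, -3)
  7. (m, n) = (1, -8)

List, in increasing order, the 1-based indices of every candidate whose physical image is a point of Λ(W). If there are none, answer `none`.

Numerically λ ≈ 2.4142 and λ' = −1/λ ≈ -0.4142.
candidate 1: (m,n)=(-1,-1) → π∥ = -1-1·λ ≈ -3.4142, π⊥ = -1-1·λ' ≈ -0.5858 ∈ [-1.8, -0.2) ⇒ IN Λ
candidate 2: (m,n)=(4,14) → π∥ = 4+14·λ ≈ 37.7990, π⊥ = 4+14·λ' ≈ -1.7990 ∈ [-1.8, -0.2) ⇒ IN Λ
candidate 3: (m,n)=(-3,-5) → π∥ = -3-5·λ ≈ -15.0711, π⊥ = -3-5·λ' ≈ -0.9289 ∈ [-1.8, -0.2) ⇒ IN Λ
candidate 4: (m,n)=(6,20) → π∥ = 6+20·λ ≈ 54.2843, π⊥ = 6+20·λ' ≈ -2.2843 ∉ [-1.8, -0.2) ⇒ out
candidate 5: (m,n)=(-23,-19) → π∥ = -23-19·λ ≈ -68.8701, π⊥ = -23-19·λ' ≈ -15.1299 ∉ [-1.8, -0.2) ⇒ out
candidate 6: (m,n)=(-2,-3) → π∥ = -2-3·λ ≈ -9.2426, π⊥ = -2-3·λ' ≈ -0.7574 ∈ [-1.8, -0.2) ⇒ IN Λ
candidate 7: (m,n)=(1,-8) → π∥ = 1-8·λ ≈ -18.3137, π⊥ = 1-8·λ' ≈ 4.3137 ∉ [-1.8, -0.2) ⇒ out

1, 2, 3, 6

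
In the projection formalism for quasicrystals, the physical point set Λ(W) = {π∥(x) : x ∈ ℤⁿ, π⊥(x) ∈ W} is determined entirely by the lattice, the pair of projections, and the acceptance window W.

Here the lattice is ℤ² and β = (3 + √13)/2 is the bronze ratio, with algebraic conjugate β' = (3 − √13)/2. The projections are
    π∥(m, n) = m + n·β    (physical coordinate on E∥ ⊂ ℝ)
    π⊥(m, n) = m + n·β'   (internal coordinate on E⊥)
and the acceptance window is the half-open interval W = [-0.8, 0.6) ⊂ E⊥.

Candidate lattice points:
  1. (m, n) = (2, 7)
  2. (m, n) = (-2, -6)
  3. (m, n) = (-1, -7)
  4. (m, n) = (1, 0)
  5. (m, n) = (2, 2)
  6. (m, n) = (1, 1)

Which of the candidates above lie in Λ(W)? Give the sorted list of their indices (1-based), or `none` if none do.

Compute β' = (3−√13)/2 = -0.3028, so π⊥(m,n) = m -0.3028·n.
#1 (2,7): internal coord 2 + (7)·β' = -0.1194; -0.1194 ∈ [-0.8, 0.6) → IN Λ
#2 (-2,-6): internal coord -2 + (-6)·β' = -0.1833; -0.1833 ∈ [-0.8, 0.6) → IN Λ
#3 (-1,-7): internal coord -1 + (-7)·β' = +1.1194; +1.1194 ∉ [-0.8, 0.6) → out
#4 (1,0): internal coord 1 + (0)·β' = +1.0000; +1.0000 ∉ [-0.8, 0.6) → out
#5 (2,2): internal coord 2 + (2)·β' = +1.3944; +1.3944 ∉ [-0.8, 0.6) → out
#6 (1,1): internal coord 1 + (1)·β' = +0.6972; +0.6972 ∉ [-0.8, 0.6) → out

1, 2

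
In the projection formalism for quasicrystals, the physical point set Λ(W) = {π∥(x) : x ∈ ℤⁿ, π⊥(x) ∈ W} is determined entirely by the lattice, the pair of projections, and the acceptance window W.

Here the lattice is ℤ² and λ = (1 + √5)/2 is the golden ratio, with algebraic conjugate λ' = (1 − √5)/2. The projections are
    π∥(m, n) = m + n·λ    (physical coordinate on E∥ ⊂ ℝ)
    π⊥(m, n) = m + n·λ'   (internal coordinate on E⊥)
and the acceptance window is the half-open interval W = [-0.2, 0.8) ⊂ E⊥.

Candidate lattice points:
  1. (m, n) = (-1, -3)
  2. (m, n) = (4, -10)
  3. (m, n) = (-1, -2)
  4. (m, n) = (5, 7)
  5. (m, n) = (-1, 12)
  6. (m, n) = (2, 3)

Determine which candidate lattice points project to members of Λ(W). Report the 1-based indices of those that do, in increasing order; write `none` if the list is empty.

Numerically λ ≈ 1.618034 and λ' = −1/λ ≈ -0.618034.
candidate 1: (m,n)=(-1,-3) → π∥ = -1-3·λ ≈ -5.854102, π⊥ = -1-3·λ' ≈ 0.854102 ∉ [-0.2, 0.8) ⇒ out
candidate 2: (m,n)=(4,-10) → π∥ = 4-10·λ ≈ -12.180340, π⊥ = 4-10·λ' ≈ 10.180340 ∉ [-0.2, 0.8) ⇒ out
candidate 3: (m,n)=(-1,-2) → π∥ = -1-2·λ ≈ -4.236068, π⊥ = -1-2·λ' ≈ 0.236068 ∈ [-0.2, 0.8) ⇒ IN Λ
candidate 4: (m,n)=(5,7) → π∥ = 5+7·λ ≈ 16.326238, π⊥ = 5+7·λ' ≈ 0.673762 ∈ [-0.2, 0.8) ⇒ IN Λ
candidate 5: (m,n)=(-1,12) → π∥ = -1+12·λ ≈ 18.416408, π⊥ = -1+12·λ' ≈ -8.416408 ∉ [-0.2, 0.8) ⇒ out
candidate 6: (m,n)=(2,3) → π∥ = 2+3·λ ≈ 6.854102, π⊥ = 2+3·λ' ≈ 0.145898 ∈ [-0.2, 0.8) ⇒ IN Λ

3, 4, 6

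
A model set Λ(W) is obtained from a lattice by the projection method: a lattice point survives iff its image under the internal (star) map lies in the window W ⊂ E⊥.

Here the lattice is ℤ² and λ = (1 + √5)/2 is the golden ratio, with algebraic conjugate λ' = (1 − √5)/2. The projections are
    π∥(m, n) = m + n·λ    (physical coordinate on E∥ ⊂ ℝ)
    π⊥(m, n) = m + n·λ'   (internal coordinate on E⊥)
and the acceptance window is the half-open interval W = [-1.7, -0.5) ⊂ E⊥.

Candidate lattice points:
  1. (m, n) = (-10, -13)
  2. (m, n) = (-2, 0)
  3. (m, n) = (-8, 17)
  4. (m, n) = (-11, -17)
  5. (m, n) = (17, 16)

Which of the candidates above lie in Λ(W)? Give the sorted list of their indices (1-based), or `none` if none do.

λ' = (1−√5)/2 ≈ -0.618034.
candidate 1: (m,n)=(-10,-13) → π∥ = -10-13·λ ≈ -31.034442, π⊥ = -10-13·λ' ≈ -1.965558 ∉ [-1.7, -0.5) ⇒ out
candidate 2: (m,n)=(-2,0) → π∥ = -2+0·λ ≈ -2.000000, π⊥ = -2+0·λ' ≈ -2.000000 ∉ [-1.7, -0.5) ⇒ out
candidate 3: (m,n)=(-8,17) → π∥ = -8+17·λ ≈ 19.506578, π⊥ = -8+17·λ' ≈ -18.506578 ∉ [-1.7, -0.5) ⇒ out
candidate 4: (m,n)=(-11,-17) → π∥ = -11-17·λ ≈ -38.506578, π⊥ = -11-17·λ' ≈ -0.493422 ∉ [-1.7, -0.5) ⇒ out
candidate 5: (m,n)=(17,16) → π∥ = 17+16·λ ≈ 42.888544, π⊥ = 17+16·λ' ≈ 7.111456 ∉ [-1.7, -0.5) ⇒ out

none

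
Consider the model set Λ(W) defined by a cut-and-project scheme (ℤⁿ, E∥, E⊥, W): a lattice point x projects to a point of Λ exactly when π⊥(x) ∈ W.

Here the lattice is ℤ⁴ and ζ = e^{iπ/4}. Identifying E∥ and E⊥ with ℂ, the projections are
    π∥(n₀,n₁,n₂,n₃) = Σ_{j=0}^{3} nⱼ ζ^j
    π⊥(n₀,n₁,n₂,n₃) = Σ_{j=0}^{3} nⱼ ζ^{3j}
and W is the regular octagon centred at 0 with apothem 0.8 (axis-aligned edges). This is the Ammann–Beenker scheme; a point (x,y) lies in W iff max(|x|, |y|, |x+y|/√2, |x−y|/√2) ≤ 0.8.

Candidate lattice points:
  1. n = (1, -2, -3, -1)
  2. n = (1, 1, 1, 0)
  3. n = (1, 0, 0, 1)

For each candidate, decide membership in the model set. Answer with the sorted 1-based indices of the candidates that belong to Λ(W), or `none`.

Internal map: ζ^{3j} for j=0..3 gives (1,0), (−√2/2,√2/2), (0,−1), (√2/2,√2/2).
candidate 1: n = (1, -2, -3, -1) → π⊥ ≈ (+1.7071, +0.8787); max(|x|,|y|,|x±y|/√2) = 1.8284 > 0.8 ⇒ ∉ W
candidate 2: n = (1, 1, 1, 0) → π⊥ ≈ (+0.2929, -0.2929); max(|x|,|y|,|x±y|/√2) = 0.4142 ≤ 0.8 ⇒ ∈ W
candidate 3: n = (1, 0, 0, 1) → π⊥ ≈ (+1.7071, +0.7071); max(|x|,|y|,|x±y|/√2) = 1.7071 > 0.8 ⇒ ∉ W

2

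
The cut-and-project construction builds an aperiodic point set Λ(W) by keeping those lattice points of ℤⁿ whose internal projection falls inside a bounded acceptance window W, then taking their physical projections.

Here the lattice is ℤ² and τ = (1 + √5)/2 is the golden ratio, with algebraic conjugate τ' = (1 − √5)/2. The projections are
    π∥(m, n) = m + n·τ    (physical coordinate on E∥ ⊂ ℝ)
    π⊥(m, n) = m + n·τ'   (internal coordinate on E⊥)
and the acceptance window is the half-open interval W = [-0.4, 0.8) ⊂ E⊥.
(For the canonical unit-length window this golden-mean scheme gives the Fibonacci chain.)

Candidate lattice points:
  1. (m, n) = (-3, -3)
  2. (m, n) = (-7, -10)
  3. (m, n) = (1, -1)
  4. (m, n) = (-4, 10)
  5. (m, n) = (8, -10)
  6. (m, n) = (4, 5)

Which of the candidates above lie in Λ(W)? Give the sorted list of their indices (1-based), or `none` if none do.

none

Compute τ' = (1−√5)/2 = -0.618034, so π⊥(m,n) = m -0.618034·n.
[1] lift (-3,-3): star map gives -1.145898; window check -0.4 ≤ -1.145898 < 0.8 is false → out
[2] lift (-7,-10): star map gives -0.819660; window check -0.4 ≤ -0.819660 < 0.8 is false → out
[3] lift (1,-1): star map gives 1.618034; window check -0.4 ≤ 1.618034 < 0.8 is false → out
[4] lift (-4,10): star map gives -10.180340; window check -0.4 ≤ -10.180340 < 0.8 is false → out
[5] lift (8,-10): star map gives 14.180340; window check -0.4 ≤ 14.180340 < 0.8 is false → out
[6] lift (4,5): star map gives 0.909830; window check -0.4 ≤ 0.909830 < 0.8 is false → out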